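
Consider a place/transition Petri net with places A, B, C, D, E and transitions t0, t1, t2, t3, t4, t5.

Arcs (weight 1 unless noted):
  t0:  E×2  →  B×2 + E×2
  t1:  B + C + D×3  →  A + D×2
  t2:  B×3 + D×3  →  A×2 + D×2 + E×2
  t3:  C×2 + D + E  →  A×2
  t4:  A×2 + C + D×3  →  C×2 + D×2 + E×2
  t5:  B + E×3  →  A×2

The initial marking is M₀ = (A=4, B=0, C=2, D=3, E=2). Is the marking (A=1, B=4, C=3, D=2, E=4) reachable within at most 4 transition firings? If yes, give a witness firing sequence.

depth 0: 1 marking
depth 1: 4 markings reached so far
depth 2: 9 markings reached so far
depth 3: 16 markings reached so far
depth 4: 26 markings reached so far
target is not among the 26 markings reachable within 4 steps

NO — not reachable within 4 firings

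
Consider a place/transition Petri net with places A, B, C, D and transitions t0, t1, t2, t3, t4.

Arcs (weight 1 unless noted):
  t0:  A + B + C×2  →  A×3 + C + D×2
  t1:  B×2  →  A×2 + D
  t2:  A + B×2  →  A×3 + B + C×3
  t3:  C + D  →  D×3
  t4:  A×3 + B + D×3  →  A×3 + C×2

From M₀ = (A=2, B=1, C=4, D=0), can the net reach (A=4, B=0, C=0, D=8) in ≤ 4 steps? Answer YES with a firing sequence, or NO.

YES — reachable via ⟨t0, t3, t3, t3⟩ (4 firings)

step 1: fire t0:  (A=2, B=1, C=4, D=0) → (A=4, B=0, C=3, D=2)
step 2: fire t3:  (A=4, B=0, C=3, D=2) → (A=4, B=0, C=2, D=4)
step 3: fire t3:  (A=4, B=0, C=2, D=4) → (A=4, B=0, C=1, D=6)
step 4: fire t3:  (A=4, B=0, C=1, D=6) → (A=4, B=0, C=0, D=8)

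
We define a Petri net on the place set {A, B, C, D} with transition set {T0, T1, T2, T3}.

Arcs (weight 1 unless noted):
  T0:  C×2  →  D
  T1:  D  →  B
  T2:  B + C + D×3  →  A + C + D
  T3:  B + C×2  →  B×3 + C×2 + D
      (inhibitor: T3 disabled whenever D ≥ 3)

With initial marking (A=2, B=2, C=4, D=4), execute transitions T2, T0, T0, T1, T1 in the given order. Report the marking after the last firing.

step 1: fire T2:  (A=2, B=2, C=4, D=4) → (A=3, B=1, C=4, D=2)
step 2: fire T0:  (A=3, B=1, C=4, D=2) → (A=3, B=1, C=2, D=3)
step 3: fire T0:  (A=3, B=1, C=2, D=3) → (A=3, B=1, C=0, D=4)
step 4: fire T1:  (A=3, B=1, C=0, D=4) → (A=3, B=2, C=0, D=3)
step 5: fire T1:  (A=3, B=2, C=0, D=3) → (A=3, B=3, C=0, D=2)

(A=3, B=3, C=0, D=2)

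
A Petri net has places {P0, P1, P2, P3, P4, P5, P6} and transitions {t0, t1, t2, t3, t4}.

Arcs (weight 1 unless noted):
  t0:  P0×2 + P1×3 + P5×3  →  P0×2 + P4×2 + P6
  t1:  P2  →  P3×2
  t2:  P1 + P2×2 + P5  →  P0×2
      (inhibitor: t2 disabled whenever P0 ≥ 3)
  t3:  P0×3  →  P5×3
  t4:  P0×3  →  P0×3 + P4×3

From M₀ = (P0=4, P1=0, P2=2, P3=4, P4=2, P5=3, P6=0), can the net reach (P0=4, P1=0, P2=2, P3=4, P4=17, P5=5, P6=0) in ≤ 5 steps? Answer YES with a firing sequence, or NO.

depth 0: 1 marking
depth 1: 4 markings reached so far
depth 2: 9 markings reached so far
depth 3: 15 markings reached so far
depth 4: 21 markings reached so far
depth 5: 27 markings reached so far
target is not among the 27 markings reachable within 5 steps

NO — not reachable within 5 firings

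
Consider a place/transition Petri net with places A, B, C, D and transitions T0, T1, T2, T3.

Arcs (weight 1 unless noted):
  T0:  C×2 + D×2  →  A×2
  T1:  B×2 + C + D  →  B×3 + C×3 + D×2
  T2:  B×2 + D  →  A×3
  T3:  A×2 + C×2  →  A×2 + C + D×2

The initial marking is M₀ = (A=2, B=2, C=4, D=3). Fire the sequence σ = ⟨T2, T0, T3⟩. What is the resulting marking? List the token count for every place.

(A=7, B=0, C=1, D=2)

step 1: fire T2:  (A=2, B=2, C=4, D=3) → (A=5, B=0, C=4, D=2)
step 2: fire T0:  (A=5, B=0, C=4, D=2) → (A=7, B=0, C=2, D=0)
step 3: fire T3:  (A=7, B=0, C=2, D=0) → (A=7, B=0, C=1, D=2)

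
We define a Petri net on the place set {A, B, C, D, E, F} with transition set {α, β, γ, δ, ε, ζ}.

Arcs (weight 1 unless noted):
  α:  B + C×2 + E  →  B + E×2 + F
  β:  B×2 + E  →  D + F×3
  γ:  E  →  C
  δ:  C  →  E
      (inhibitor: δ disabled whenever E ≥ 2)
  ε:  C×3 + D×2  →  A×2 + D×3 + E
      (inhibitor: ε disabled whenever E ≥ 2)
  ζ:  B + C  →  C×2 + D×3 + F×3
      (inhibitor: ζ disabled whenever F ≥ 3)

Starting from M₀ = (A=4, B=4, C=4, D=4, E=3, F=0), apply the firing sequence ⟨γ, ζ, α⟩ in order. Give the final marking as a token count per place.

step 1: fire γ:  (A=4, B=4, C=4, D=4, E=3, F=0) → (A=4, B=4, C=5, D=4, E=2, F=0)
step 2: fire ζ:  (A=4, B=4, C=5, D=4, E=2, F=0) → (A=4, B=3, C=6, D=7, E=2, F=3)
step 3: fire α:  (A=4, B=3, C=6, D=7, E=2, F=3) → (A=4, B=3, C=4, D=7, E=3, F=4)

(A=4, B=3, C=4, D=7, E=3, F=4)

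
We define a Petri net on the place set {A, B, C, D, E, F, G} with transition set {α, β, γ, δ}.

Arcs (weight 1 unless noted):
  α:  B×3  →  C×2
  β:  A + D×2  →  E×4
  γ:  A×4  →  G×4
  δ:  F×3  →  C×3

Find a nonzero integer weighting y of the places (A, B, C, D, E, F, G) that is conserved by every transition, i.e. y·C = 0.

y = (A:0, B:0, C:0, D:2, E:1, F:0, G:0)

Incidence matrix C (rows=places, cols=transitions):
        α    β    γ    δ
    A   0   -1   -4    0
    B  -3    0    0    0
    C   2    0    0    3
    D   0   -2    0    0
    E   0    4    0    0
    F   0    0    0   -3
    G   0    0    4    0

Candidate y = [0, 0, 0, 2, 1, 0, 0]; check y·C column-wise:
  col α: 0·-3 + 0·2 + 2·0 + 1·0 = 0
  col β: 0·-1 + 2·-2 + 1·4 = 0
  col γ: 0·-4 + 2·0 + 1·0 + 0·4 = 0
  col δ: 0·3 + 2·0 + 1·0 + 0·-3 = 0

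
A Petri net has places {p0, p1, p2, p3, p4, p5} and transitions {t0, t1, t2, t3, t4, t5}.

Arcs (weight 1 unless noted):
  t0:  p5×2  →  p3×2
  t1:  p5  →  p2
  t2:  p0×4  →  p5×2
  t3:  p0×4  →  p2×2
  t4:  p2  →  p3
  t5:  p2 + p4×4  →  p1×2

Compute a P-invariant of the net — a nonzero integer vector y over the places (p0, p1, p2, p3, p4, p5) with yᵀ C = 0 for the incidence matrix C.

y = (p0:0, p1:2, p2:0, p3:0, p4:1, p5:0)

Incidence matrix C (rows=places, cols=transitions):
       t0   t1   t2   t3   t4   t5
   p0   0    0   -4   -4    0    0
   p1   0    0    0    0    0    2
   p2   0    1    0    2   -1   -1
   p3   2    0    0    0    1    0
   p4   0    0    0    0    0   -4
   p5  -2   -1    2    0    0    0

Candidate y = [0, 2, 0, 0, 1, 0]; check y·C column-wise:
  col t0: 2·0 + 0·2 + 1·0 + 0·-2 = 0
  col t1: 2·0 + 0·1 + 1·0 + 0·-1 = 0
  col t2: 0·-4 + 2·0 + 1·0 + 0·2 = 0
  col t3: 0·-4 + 2·0 + 0·2 + 1·0 = 0
  col t4: 2·0 + 0·-1 + 0·1 + 1·0 = 0
  col t5: 2·2 + 0·-1 + 1·-4 = 0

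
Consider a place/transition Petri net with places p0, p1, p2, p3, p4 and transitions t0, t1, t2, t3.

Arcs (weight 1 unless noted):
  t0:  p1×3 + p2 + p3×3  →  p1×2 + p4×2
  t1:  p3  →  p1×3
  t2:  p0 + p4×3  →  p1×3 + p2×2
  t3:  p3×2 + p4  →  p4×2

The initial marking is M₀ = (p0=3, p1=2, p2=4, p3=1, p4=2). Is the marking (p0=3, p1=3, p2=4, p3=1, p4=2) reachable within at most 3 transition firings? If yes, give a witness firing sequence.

NO — not reachable within 3 firings

depth 0: 1 marking
depth 1: 2 markings reached so far
depth 2: 2 markings reached so far
(frontier empty at depth 2; search complete)
target is not among the 2 markings reachable within 3 steps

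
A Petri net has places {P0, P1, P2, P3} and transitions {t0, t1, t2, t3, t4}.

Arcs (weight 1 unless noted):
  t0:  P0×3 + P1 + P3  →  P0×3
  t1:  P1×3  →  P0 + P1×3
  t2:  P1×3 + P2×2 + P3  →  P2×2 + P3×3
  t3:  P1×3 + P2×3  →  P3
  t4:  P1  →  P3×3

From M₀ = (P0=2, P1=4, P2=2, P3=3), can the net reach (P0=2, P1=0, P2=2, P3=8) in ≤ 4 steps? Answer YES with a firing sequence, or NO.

step 1: fire t2:  (P0=2, P1=4, P2=2, P3=3) → (P0=2, P1=1, P2=2, P3=5)
step 2: fire t4:  (P0=2, P1=1, P2=2, P3=5) → (P0=2, P1=0, P2=2, P3=8)

YES — reachable via ⟨t2, t4⟩ (2 firings)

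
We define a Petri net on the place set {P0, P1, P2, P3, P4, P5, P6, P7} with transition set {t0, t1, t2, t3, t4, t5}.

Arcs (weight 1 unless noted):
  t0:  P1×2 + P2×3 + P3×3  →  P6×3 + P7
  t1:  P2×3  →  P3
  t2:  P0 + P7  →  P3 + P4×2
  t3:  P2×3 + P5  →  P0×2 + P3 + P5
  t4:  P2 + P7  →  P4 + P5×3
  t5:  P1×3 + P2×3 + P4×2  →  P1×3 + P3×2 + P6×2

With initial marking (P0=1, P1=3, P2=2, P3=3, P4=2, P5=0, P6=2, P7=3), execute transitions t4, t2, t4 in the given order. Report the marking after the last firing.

step 1: fire t4:  (P0=1, P1=3, P2=2, P3=3, P4=2, P5=0, P6=2, P7=3) → (P0=1, P1=3, P2=1, P3=3, P4=3, P5=3, P6=2, P7=2)
step 2: fire t2:  (P0=1, P1=3, P2=1, P3=3, P4=3, P5=3, P6=2, P7=2) → (P0=0, P1=3, P2=1, P3=4, P4=5, P5=3, P6=2, P7=1)
step 3: fire t4:  (P0=0, P1=3, P2=1, P3=4, P4=5, P5=3, P6=2, P7=1) → (P0=0, P1=3, P2=0, P3=4, P4=6, P5=6, P6=2, P7=0)

(P0=0, P1=3, P2=0, P3=4, P4=6, P5=6, P6=2, P7=0)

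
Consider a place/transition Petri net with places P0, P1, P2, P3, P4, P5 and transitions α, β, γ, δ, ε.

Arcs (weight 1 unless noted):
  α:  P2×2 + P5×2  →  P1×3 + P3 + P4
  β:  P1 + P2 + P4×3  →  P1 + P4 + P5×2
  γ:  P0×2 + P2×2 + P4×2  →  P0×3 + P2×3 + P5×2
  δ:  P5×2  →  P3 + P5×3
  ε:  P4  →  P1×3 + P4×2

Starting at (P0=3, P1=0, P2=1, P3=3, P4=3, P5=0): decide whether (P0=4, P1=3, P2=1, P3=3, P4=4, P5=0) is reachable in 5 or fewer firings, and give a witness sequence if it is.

NO — not reachable within 5 firings

depth 0: 1 marking
depth 1: 2 markings reached so far
depth 2: 4 markings reached so far
depth 3: 7 markings reached so far
depth 4: 11 markings reached so far
depth 5: 16 markings reached so far
target is not among the 16 markings reachable within 5 steps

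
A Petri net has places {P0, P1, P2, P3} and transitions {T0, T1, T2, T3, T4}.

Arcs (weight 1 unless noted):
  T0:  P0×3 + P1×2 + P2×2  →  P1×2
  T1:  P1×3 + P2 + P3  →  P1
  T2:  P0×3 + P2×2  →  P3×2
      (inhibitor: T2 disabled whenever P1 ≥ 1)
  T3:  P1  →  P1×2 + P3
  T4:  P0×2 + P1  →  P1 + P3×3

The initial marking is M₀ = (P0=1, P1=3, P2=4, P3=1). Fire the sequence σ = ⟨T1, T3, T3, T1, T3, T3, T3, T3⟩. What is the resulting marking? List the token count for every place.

(P0=1, P1=5, P2=2, P3=5)

step 1: fire T1:  (P0=1, P1=3, P2=4, P3=1) → (P0=1, P1=1, P2=3, P3=0)
step 2: fire T3:  (P0=1, P1=1, P2=3, P3=0) → (P0=1, P1=2, P2=3, P3=1)
step 3: fire T3:  (P0=1, P1=2, P2=3, P3=1) → (P0=1, P1=3, P2=3, P3=2)
step 4: fire T1:  (P0=1, P1=3, P2=3, P3=2) → (P0=1, P1=1, P2=2, P3=1)
step 5: fire T3:  (P0=1, P1=1, P2=2, P3=1) → (P0=1, P1=2, P2=2, P3=2)
step 6: fire T3:  (P0=1, P1=2, P2=2, P3=2) → (P0=1, P1=3, P2=2, P3=3)
step 7: fire T3:  (P0=1, P1=3, P2=2, P3=3) → (P0=1, P1=4, P2=2, P3=4)
step 8: fire T3:  (P0=1, P1=4, P2=2, P3=4) → (P0=1, P1=5, P2=2, P3=5)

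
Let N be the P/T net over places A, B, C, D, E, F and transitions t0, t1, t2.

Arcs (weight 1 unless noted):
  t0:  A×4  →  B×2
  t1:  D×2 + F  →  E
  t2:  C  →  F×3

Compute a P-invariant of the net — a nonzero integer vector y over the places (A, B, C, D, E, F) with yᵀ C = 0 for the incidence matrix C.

Incidence matrix C (rows=places, cols=transitions):
       t0   t1   t2
    A  -4    0    0
    B   2    0    0
    C   0    0   -1
    D   0   -2    0
    E   0    1    0
    F   0   -1    3

Candidate y = [1, 2, 0, 0, 0, 0]; check y·C column-wise:
  col t0: 1·-4 + 2·2 = 0
  col t1: 1·0 + 2·0 + 0·-2 + 0·1 + 0·-1 = 0
  col t2: 1·0 + 2·0 + 0·-1 + 0·3 = 0

y = (A:1, B:2, C:0, D:0, E:0, F:0)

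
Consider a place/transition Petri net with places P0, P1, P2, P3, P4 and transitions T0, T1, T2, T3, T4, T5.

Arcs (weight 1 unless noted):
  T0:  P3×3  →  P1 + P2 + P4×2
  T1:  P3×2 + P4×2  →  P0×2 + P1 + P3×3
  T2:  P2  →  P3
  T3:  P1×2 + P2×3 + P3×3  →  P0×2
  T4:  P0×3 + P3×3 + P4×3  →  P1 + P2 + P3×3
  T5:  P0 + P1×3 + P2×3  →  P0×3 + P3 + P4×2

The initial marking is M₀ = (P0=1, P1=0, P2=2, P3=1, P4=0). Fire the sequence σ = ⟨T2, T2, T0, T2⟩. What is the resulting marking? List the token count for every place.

(P0=1, P1=1, P2=0, P3=1, P4=2)

step 1: fire T2:  (P0=1, P1=0, P2=2, P3=1, P4=0) → (P0=1, P1=0, P2=1, P3=2, P4=0)
step 2: fire T2:  (P0=1, P1=0, P2=1, P3=2, P4=0) → (P0=1, P1=0, P2=0, P3=3, P4=0)
step 3: fire T0:  (P0=1, P1=0, P2=0, P3=3, P4=0) → (P0=1, P1=1, P2=1, P3=0, P4=2)
step 4: fire T2:  (P0=1, P1=1, P2=1, P3=0, P4=2) → (P0=1, P1=1, P2=0, P3=1, P4=2)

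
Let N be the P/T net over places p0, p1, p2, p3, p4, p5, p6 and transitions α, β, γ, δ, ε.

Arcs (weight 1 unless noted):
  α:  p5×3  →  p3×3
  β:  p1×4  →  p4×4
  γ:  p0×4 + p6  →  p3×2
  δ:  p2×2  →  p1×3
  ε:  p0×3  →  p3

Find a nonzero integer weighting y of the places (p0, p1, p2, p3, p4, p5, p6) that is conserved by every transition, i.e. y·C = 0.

y = (p0:0, p1:2, p2:3, p3:0, p4:2, p5:0, p6:0)

Incidence matrix C (rows=places, cols=transitions):
        α    β    γ    δ    ε
   p0   0    0   -4    0   -3
   p1   0   -4    0    3    0
   p2   0    0    0   -2    0
   p3   3    0    2    0    1
   p4   0    4    0    0    0
   p5  -3    0    0    0    0
   p6   0    0   -1    0    0

Candidate y = [0, 2, 3, 0, 2, 0, 0]; check y·C column-wise:
  col α: 2·0 + 3·0 + 0·3 + 2·0 + 0·-3 = 0
  col β: 2·-4 + 3·0 + 2·4 = 0
  col γ: 0·-4 + 2·0 + 3·0 + 0·2 + 2·0 + 0·-1 = 0
  col δ: 2·3 + 3·-2 + 2·0 = 0
  col ε: 0·-3 + 2·0 + 3·0 + 0·1 + 2·0 = 0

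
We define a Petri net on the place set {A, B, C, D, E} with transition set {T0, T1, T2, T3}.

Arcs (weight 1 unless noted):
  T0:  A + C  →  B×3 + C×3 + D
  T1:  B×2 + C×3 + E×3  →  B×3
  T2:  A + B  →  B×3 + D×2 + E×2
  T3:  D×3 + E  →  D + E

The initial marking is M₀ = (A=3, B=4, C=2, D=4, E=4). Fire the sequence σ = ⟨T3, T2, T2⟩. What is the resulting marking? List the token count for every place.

(A=1, B=8, C=2, D=6, E=8)

step 1: fire T3:  (A=3, B=4, C=2, D=4, E=4) → (A=3, B=4, C=2, D=2, E=4)
step 2: fire T2:  (A=3, B=4, C=2, D=2, E=4) → (A=2, B=6, C=2, D=4, E=6)
step 3: fire T2:  (A=2, B=6, C=2, D=4, E=6) → (A=1, B=8, C=2, D=6, E=8)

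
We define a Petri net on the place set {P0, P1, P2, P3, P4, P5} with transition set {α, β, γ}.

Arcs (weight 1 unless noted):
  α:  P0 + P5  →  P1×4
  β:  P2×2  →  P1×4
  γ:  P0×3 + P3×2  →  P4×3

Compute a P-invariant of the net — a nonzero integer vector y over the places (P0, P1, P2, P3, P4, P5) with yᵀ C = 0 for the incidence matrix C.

Incidence matrix C (rows=places, cols=transitions):
        α    β    γ
   P0  -1    0   -3
   P1   4    4    0
   P2   0   -2    0
   P3   0    0   -2
   P4   0    0    3
   P5  -1    0    0

Candidate y = [4, 1, 2, -6, 0, 0]; check y·C column-wise:
  col α: 4·-1 + 1·4 + 2·0 + -6·0 + 0·-1 = 0
  col β: 4·0 + 1·4 + 2·-2 + -6·0 = 0
  col γ: 4·-3 + 1·0 + 2·0 + -6·-2 + 0·3 = 0

y = (P0:4, P1:1, P2:2, P3:-6, P4:0, P5:0)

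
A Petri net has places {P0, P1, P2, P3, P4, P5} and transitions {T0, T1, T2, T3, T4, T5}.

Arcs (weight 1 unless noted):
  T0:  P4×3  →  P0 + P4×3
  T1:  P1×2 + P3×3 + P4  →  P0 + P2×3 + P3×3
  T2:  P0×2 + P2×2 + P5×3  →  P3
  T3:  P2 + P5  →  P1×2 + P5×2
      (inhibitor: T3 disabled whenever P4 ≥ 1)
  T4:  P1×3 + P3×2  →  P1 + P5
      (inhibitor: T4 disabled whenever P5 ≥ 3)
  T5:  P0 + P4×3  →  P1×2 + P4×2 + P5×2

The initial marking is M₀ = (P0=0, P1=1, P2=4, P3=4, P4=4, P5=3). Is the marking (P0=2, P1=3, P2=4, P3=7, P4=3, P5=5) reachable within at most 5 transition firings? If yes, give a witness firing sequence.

NO — not reachable within 5 firings

depth 0: 1 marking
depth 1: 2 markings reached so far
depth 2: 4 markings reached so far
depth 3: 8 markings reached so far
depth 4: 13 markings reached so far
depth 5: 21 markings reached so far
target is not among the 21 markings reachable within 5 steps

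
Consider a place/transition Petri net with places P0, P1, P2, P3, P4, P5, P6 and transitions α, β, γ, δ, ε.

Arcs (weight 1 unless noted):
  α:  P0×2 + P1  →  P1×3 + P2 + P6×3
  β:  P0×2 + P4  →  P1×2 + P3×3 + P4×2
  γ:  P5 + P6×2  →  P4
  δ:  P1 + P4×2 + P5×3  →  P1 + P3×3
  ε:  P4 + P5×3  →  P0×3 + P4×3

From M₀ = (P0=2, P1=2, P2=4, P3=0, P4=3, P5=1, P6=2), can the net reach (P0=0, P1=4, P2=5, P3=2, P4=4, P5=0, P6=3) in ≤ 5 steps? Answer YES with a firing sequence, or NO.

depth 0: 1 marking
depth 1: 4 markings reached so far
depth 2: 6 markings reached so far
depth 3: 6 markings reached so far
(frontier empty at depth 3; search complete)
target is not among the 6 markings reachable within 5 steps

NO — not reachable within 5 firings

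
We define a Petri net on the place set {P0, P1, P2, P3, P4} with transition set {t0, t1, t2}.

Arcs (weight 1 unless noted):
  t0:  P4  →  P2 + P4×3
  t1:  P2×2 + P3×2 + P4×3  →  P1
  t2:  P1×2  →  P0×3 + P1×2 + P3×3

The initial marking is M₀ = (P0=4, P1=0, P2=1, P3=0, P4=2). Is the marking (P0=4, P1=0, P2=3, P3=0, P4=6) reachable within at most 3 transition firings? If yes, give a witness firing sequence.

YES — reachable via ⟨t0, t0⟩ (2 firings)

step 1: fire t0:  (P0=4, P1=0, P2=1, P3=0, P4=2) → (P0=4, P1=0, P2=2, P3=0, P4=4)
step 2: fire t0:  (P0=4, P1=0, P2=2, P3=0, P4=4) → (P0=4, P1=0, P2=3, P3=0, P4=6)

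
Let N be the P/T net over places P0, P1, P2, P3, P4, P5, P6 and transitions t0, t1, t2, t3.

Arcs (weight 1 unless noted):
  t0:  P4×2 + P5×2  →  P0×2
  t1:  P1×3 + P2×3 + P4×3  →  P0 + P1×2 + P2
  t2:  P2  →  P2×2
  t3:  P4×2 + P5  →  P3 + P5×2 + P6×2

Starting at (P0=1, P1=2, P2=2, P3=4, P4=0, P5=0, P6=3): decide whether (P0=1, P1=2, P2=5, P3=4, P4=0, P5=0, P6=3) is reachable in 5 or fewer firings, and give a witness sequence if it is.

step 1: fire t2:  (P0=1, P1=2, P2=2, P3=4, P4=0, P5=0, P6=3) → (P0=1, P1=2, P2=3, P3=4, P4=0, P5=0, P6=3)
step 2: fire t2:  (P0=1, P1=2, P2=3, P3=4, P4=0, P5=0, P6=3) → (P0=1, P1=2, P2=4, P3=4, P4=0, P5=0, P6=3)
step 3: fire t2:  (P0=1, P1=2, P2=4, P3=4, P4=0, P5=0, P6=3) → (P0=1, P1=2, P2=5, P3=4, P4=0, P5=0, P6=3)

YES — reachable via ⟨t2, t2, t2⟩ (3 firings)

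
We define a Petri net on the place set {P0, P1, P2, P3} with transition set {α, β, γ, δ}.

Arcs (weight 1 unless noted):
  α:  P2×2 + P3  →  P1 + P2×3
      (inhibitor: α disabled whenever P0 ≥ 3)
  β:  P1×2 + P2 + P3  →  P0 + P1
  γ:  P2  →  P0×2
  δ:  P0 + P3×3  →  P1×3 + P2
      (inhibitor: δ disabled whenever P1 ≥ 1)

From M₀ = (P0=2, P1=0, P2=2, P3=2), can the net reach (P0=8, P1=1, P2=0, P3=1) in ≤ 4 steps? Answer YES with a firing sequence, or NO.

step 1: fire α:  (P0=2, P1=0, P2=2, P3=2) → (P0=2, P1=1, P2=3, P3=1)
step 2: fire γ:  (P0=2, P1=1, P2=3, P3=1) → (P0=4, P1=1, P2=2, P3=1)
step 3: fire γ:  (P0=4, P1=1, P2=2, P3=1) → (P0=6, P1=1, P2=1, P3=1)
step 4: fire γ:  (P0=6, P1=1, P2=1, P3=1) → (P0=8, P1=1, P2=0, P3=1)

YES — reachable via ⟨α, γ, γ, γ⟩ (4 firings)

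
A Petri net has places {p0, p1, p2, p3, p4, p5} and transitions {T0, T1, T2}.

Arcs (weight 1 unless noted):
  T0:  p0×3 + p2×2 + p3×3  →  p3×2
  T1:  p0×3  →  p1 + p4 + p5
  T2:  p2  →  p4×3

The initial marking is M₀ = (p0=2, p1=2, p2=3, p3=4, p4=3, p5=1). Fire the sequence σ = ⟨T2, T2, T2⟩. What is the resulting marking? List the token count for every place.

(p0=2, p1=2, p2=0, p3=4, p4=12, p5=1)

step 1: fire T2:  (p0=2, p1=2, p2=3, p3=4, p4=3, p5=1) → (p0=2, p1=2, p2=2, p3=4, p4=6, p5=1)
step 2: fire T2:  (p0=2, p1=2, p2=2, p3=4, p4=6, p5=1) → (p0=2, p1=2, p2=1, p3=4, p4=9, p5=1)
step 3: fire T2:  (p0=2, p1=2, p2=1, p3=4, p4=9, p5=1) → (p0=2, p1=2, p2=0, p3=4, p4=12, p5=1)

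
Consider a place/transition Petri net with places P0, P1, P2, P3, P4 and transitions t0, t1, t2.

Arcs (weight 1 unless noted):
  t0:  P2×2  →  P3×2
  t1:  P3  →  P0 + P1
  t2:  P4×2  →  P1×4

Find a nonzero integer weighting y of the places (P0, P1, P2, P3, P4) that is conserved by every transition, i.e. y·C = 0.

Incidence matrix C (rows=places, cols=transitions):
       t0   t1   t2
   P0   0    1    0
   P1   0    1    4
   P2  -2    0    0
   P3   2   -1    0
   P4   0    0   -2

Candidate y = [1, 0, 1, 1, 0]; check y·C column-wise:
  col t0: 1·0 + 1·-2 + 1·2 = 0
  col t1: 1·1 + 0·1 + 1·0 + 1·-1 = 0
  col t2: 1·0 + 0·4 + 1·0 + 1·0 + 0·-2 = 0

y = (P0:1, P1:0, P2:1, P3:1, P4:0)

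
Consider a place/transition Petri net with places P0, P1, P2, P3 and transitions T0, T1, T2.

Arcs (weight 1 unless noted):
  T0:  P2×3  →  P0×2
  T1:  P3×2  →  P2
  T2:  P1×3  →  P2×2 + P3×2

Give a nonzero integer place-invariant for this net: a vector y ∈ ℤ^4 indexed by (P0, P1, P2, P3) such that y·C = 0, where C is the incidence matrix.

y = (P0:3, P1:2, P2:2, P3:1)

Incidence matrix C (rows=places, cols=transitions):
       T0   T1   T2
   P0   2    0    0
   P1   0    0   -3
   P2  -3    1    2
   P3   0   -2    2

Candidate y = [3, 2, 2, 1]; check y·C column-wise:
  col T0: 3·2 + 2·0 + 2·-3 + 1·0 = 0
  col T1: 3·0 + 2·0 + 2·1 + 1·-2 = 0
  col T2: 3·0 + 2·-3 + 2·2 + 1·2 = 0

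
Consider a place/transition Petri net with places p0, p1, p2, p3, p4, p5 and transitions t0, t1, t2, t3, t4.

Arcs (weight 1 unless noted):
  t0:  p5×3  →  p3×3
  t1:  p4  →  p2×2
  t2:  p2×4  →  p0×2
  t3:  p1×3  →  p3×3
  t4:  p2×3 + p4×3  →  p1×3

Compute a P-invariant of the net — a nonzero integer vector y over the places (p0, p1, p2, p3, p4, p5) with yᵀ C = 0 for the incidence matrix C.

y = (p0:2, p1:3, p2:1, p3:3, p4:2, p5:3)

Incidence matrix C (rows=places, cols=transitions):
       t0   t1   t2   t3   t4
   p0   0    0    2    0    0
   p1   0    0    0   -3    3
   p2   0    2   -4    0   -3
   p3   3    0    0    3    0
   p4   0   -1    0    0   -3
   p5  -3    0    0    0    0

Candidate y = [2, 3, 1, 3, 2, 3]; check y·C column-wise:
  col t0: 2·0 + 3·0 + 1·0 + 3·3 + 2·0 + 3·-3 = 0
  col t1: 2·0 + 3·0 + 1·2 + 3·0 + 2·-1 + 3·0 = 0
  col t2: 2·2 + 3·0 + 1·-4 + 3·0 + 2·0 + 3·0 = 0
  col t3: 2·0 + 3·-3 + 1·0 + 3·3 + 2·0 + 3·0 = 0
  col t4: 2·0 + 3·3 + 1·-3 + 3·0 + 2·-3 + 3·0 = 0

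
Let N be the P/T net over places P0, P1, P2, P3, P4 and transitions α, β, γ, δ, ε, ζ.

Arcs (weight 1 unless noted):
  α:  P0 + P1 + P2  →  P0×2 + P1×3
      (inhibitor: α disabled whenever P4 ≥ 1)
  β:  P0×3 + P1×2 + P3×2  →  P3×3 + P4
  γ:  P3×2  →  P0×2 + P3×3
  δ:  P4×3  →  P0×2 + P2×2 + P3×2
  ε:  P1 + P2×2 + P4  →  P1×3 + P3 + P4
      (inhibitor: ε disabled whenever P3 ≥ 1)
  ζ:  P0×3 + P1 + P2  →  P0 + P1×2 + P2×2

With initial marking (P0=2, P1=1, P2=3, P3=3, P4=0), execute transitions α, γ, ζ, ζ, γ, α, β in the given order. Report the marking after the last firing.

(P0=1, P1=5, P2=3, P3=6, P4=1)

step 1: fire α:  (P0=2, P1=1, P2=3, P3=3, P4=0) → (P0=3, P1=3, P2=2, P3=3, P4=0)
step 2: fire γ:  (P0=3, P1=3, P2=2, P3=3, P4=0) → (P0=5, P1=3, P2=2, P3=4, P4=0)
step 3: fire ζ:  (P0=5, P1=3, P2=2, P3=4, P4=0) → (P0=3, P1=4, P2=3, P3=4, P4=0)
step 4: fire ζ:  (P0=3, P1=4, P2=3, P3=4, P4=0) → (P0=1, P1=5, P2=4, P3=4, P4=0)
step 5: fire γ:  (P0=1, P1=5, P2=4, P3=4, P4=0) → (P0=3, P1=5, P2=4, P3=5, P4=0)
step 6: fire α:  (P0=3, P1=5, P2=4, P3=5, P4=0) → (P0=4, P1=7, P2=3, P3=5, P4=0)
step 7: fire β:  (P0=4, P1=7, P2=3, P3=5, P4=0) → (P0=1, P1=5, P2=3, P3=6, P4=1)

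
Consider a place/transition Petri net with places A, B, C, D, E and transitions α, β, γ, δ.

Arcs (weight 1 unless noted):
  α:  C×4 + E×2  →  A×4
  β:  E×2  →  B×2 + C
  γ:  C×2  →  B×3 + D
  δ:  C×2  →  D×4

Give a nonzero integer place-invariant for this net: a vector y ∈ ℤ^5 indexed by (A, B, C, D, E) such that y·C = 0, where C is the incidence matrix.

y = (A:3, B:1, C:2, D:1, E:2)

Incidence matrix C (rows=places, cols=transitions):
        α    β    γ    δ
    A   4    0    0    0
    B   0    2    3    0
    C  -4    1   -2   -2
    D   0    0    1    4
    E  -2   -2    0    0

Candidate y = [3, 1, 2, 1, 2]; check y·C column-wise:
  col α: 3·4 + 1·0 + 2·-4 + 1·0 + 2·-2 = 0
  col β: 3·0 + 1·2 + 2·1 + 1·0 + 2·-2 = 0
  col γ: 3·0 + 1·3 + 2·-2 + 1·1 + 2·0 = 0
  col δ: 3·0 + 1·0 + 2·-2 + 1·4 + 2·0 = 0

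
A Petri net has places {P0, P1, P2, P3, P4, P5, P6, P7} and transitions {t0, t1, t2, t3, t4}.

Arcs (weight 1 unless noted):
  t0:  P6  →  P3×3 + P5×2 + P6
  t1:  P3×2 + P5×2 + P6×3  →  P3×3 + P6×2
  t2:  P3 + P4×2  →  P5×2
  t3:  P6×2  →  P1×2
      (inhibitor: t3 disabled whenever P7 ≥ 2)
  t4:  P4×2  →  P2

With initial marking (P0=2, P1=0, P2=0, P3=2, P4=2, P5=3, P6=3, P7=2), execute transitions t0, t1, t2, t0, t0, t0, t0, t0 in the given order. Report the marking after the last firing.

(P0=2, P1=0, P2=0, P3=20, P4=0, P5=15, P6=2, P7=2)

step 1: fire t0:  (P0=2, P1=0, P2=0, P3=2, P4=2, P5=3, P6=3, P7=2) → (P0=2, P1=0, P2=0, P3=5, P4=2, P5=5, P6=3, P7=2)
step 2: fire t1:  (P0=2, P1=0, P2=0, P3=5, P4=2, P5=5, P6=3, P7=2) → (P0=2, P1=0, P2=0, P3=6, P4=2, P5=3, P6=2, P7=2)
step 3: fire t2:  (P0=2, P1=0, P2=0, P3=6, P4=2, P5=3, P6=2, P7=2) → (P0=2, P1=0, P2=0, P3=5, P4=0, P5=5, P6=2, P7=2)
step 4: fire t0:  (P0=2, P1=0, P2=0, P3=5, P4=0, P5=5, P6=2, P7=2) → (P0=2, P1=0, P2=0, P3=8, P4=0, P5=7, P6=2, P7=2)
step 5: fire t0:  (P0=2, P1=0, P2=0, P3=8, P4=0, P5=7, P6=2, P7=2) → (P0=2, P1=0, P2=0, P3=11, P4=0, P5=9, P6=2, P7=2)
step 6: fire t0:  (P0=2, P1=0, P2=0, P3=11, P4=0, P5=9, P6=2, P7=2) → (P0=2, P1=0, P2=0, P3=14, P4=0, P5=11, P6=2, P7=2)
step 7: fire t0:  (P0=2, P1=0, P2=0, P3=14, P4=0, P5=11, P6=2, P7=2) → (P0=2, P1=0, P2=0, P3=17, P4=0, P5=13, P6=2, P7=2)
step 8: fire t0:  (P0=2, P1=0, P2=0, P3=17, P4=0, P5=13, P6=2, P7=2) → (P0=2, P1=0, P2=0, P3=20, P4=0, P5=15, P6=2, P7=2)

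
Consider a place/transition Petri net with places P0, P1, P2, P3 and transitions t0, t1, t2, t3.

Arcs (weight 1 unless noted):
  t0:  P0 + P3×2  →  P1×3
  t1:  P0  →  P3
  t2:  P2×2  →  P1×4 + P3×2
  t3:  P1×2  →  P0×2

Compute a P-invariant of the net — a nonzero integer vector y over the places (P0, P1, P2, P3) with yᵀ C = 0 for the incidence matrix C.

y = (P0:1, P1:1, P2:3, P3:1)

Incidence matrix C (rows=places, cols=transitions):
       t0   t1   t2   t3
   P0  -1   -1    0    2
   P1   3    0    4   -2
   P2   0    0   -2    0
   P3  -2    1    2    0

Candidate y = [1, 1, 3, 1]; check y·C column-wise:
  col t0: 1·-1 + 1·3 + 3·0 + 1·-2 = 0
  col t1: 1·-1 + 1·0 + 3·0 + 1·1 = 0
  col t2: 1·0 + 1·4 + 3·-2 + 1·2 = 0
  col t3: 1·2 + 1·-2 + 3·0 + 1·0 = 0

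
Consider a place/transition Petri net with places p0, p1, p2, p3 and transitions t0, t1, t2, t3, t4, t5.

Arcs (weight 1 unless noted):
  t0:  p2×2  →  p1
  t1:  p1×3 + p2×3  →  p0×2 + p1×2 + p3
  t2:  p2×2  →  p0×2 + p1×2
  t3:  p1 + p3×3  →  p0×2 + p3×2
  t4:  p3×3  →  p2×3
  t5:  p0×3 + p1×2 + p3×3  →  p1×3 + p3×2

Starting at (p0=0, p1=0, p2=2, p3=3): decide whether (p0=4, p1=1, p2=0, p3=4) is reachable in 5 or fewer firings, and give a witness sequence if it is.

depth 0: 1 marking
depth 1: 4 markings reached so far
depth 2: 8 markings reached so far
depth 3: 11 markings reached so far
depth 4: 11 markings reached so far
(frontier empty at depth 4; search complete)
target is not among the 11 markings reachable within 5 steps

NO — not reachable within 5 firings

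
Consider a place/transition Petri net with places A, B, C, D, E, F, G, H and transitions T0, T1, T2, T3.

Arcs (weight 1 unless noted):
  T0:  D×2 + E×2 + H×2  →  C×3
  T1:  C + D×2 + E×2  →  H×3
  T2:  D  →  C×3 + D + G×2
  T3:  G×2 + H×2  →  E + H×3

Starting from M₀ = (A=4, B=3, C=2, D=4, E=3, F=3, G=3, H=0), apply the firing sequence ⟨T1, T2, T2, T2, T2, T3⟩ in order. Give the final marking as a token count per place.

(A=4, B=3, C=13, D=2, E=2, F=3, G=9, H=4)

step 1: fire T1:  (A=4, B=3, C=2, D=4, E=3, F=3, G=3, H=0) → (A=4, B=3, C=1, D=2, E=1, F=3, G=3, H=3)
step 2: fire T2:  (A=4, B=3, C=1, D=2, E=1, F=3, G=3, H=3) → (A=4, B=3, C=4, D=2, E=1, F=3, G=5, H=3)
step 3: fire T2:  (A=4, B=3, C=4, D=2, E=1, F=3, G=5, H=3) → (A=4, B=3, C=7, D=2, E=1, F=3, G=7, H=3)
step 4: fire T2:  (A=4, B=3, C=7, D=2, E=1, F=3, G=7, H=3) → (A=4, B=3, C=10, D=2, E=1, F=3, G=9, H=3)
step 5: fire T2:  (A=4, B=3, C=10, D=2, E=1, F=3, G=9, H=3) → (A=4, B=3, C=13, D=2, E=1, F=3, G=11, H=3)
step 6: fire T3:  (A=4, B=3, C=13, D=2, E=1, F=3, G=11, H=3) → (A=4, B=3, C=13, D=2, E=2, F=3, G=9, H=4)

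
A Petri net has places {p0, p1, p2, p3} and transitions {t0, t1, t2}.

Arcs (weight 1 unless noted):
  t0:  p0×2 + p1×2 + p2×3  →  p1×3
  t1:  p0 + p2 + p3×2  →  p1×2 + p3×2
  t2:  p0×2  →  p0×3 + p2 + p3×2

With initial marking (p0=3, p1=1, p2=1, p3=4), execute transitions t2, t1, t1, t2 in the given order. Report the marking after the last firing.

step 1: fire t2:  (p0=3, p1=1, p2=1, p3=4) → (p0=4, p1=1, p2=2, p3=6)
step 2: fire t1:  (p0=4, p1=1, p2=2, p3=6) → (p0=3, p1=3, p2=1, p3=6)
step 3: fire t1:  (p0=3, p1=3, p2=1, p3=6) → (p0=2, p1=5, p2=0, p3=6)
step 4: fire t2:  (p0=2, p1=5, p2=0, p3=6) → (p0=3, p1=5, p2=1, p3=8)

(p0=3, p1=5, p2=1, p3=8)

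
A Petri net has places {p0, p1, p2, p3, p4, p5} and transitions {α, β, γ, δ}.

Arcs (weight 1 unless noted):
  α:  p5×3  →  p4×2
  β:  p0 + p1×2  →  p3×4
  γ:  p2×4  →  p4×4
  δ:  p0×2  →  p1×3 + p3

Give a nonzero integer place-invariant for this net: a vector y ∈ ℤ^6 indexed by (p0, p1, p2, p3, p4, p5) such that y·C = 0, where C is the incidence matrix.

Incidence matrix C (rows=places, cols=transitions):
        α    β    γ    δ
   p0   0   -1    0   -2
   p1   0   -2    0    3
   p2   0    0   -4    0
   p3   0    4    0    1
   p4   2    0    4    0
   p5  -3    0    0    0

Candidate y = [2, 1, 0, 1, 0, 0]; check y·C column-wise:
  col α: 2·0 + 1·0 + 1·0 + 0·2 + 0·-3 = 0
  col β: 2·-1 + 1·-2 + 1·4 = 0
  col γ: 2·0 + 1·0 + 0·-4 + 1·0 + 0·4 = 0
  col δ: 2·-2 + 1·3 + 1·1 = 0

y = (p0:2, p1:1, p2:0, p3:1, p4:0, p5:0)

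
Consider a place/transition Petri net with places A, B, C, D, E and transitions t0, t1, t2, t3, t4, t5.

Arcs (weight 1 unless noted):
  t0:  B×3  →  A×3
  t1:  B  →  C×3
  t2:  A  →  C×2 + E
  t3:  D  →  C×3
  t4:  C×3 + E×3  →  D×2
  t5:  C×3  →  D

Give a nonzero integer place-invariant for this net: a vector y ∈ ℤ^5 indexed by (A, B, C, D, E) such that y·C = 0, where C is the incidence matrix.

Incidence matrix C (rows=places, cols=transitions):
       t0   t1   t2   t3   t4   t5
    A   3    0   -1    0    0    0
    B  -3   -1    0    0    0    0
    C   0    3    2    3   -3   -3
    D   0    0    0   -1    2    1
    E   0    0    1    0   -3    0

Candidate y = [3, 3, 1, 3, 1]; check y·C column-wise:
  col t0: 3·3 + 3·-3 + 1·0 + 3·0 + 1·0 = 0
  col t1: 3·0 + 3·-1 + 1·3 + 3·0 + 1·0 = 0
  col t2: 3·-1 + 3·0 + 1·2 + 3·0 + 1·1 = 0
  col t3: 3·0 + 3·0 + 1·3 + 3·-1 + 1·0 = 0
  col t4: 3·0 + 3·0 + 1·-3 + 3·2 + 1·-3 = 0
  col t5: 3·0 + 3·0 + 1·-3 + 3·1 + 1·0 = 0

y = (A:3, B:3, C:1, D:3, E:1)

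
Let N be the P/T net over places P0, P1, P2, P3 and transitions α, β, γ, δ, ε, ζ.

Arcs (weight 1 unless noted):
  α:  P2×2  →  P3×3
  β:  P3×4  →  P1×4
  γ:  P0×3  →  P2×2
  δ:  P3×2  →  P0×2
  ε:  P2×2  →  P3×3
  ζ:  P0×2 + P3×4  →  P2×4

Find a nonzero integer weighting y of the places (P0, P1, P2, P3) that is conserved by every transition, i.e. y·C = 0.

y = (P0:2, P1:2, P2:3, P3:2)

Incidence matrix C (rows=places, cols=transitions):
        α    β    γ    δ    ε    ζ
   P0   0    0   -3    2    0   -2
   P1   0    4    0    0    0    0
   P2  -2    0    2    0   -2    4
   P3   3   -4    0   -2    3   -4

Candidate y = [2, 2, 3, 2]; check y·C column-wise:
  col α: 2·0 + 2·0 + 3·-2 + 2·3 = 0
  col β: 2·0 + 2·4 + 3·0 + 2·-4 = 0
  col γ: 2·-3 + 2·0 + 3·2 + 2·0 = 0
  col δ: 2·2 + 2·0 + 3·0 + 2·-2 = 0
  col ε: 2·0 + 2·0 + 3·-2 + 2·3 = 0
  col ζ: 2·-2 + 2·0 + 3·4 + 2·-4 = 0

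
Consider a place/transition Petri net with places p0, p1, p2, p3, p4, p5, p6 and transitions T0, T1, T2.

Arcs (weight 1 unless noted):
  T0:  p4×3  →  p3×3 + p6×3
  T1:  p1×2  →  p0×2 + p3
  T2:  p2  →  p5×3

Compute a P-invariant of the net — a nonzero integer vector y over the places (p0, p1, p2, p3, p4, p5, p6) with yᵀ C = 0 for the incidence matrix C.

y = (p0:1, p1:1, p2:0, p3:0, p4:0, p5:0, p6:0)

Incidence matrix C (rows=places, cols=transitions):
       T0   T1   T2
   p0   0    2    0
   p1   0   -2    0
   p2   0    0   -1
   p3   3    1    0
   p4  -3    0    0
   p5   0    0    3
   p6   3    0    0

Candidate y = [1, 1, 0, 0, 0, 0, 0]; check y·C column-wise:
  col T0: 1·0 + 1·0 + 0·3 + 0·-3 + 0·3 = 0
  col T1: 1·2 + 1·-2 + 0·1 = 0
  col T2: 1·0 + 1·0 + 0·-1 + 0·3 = 0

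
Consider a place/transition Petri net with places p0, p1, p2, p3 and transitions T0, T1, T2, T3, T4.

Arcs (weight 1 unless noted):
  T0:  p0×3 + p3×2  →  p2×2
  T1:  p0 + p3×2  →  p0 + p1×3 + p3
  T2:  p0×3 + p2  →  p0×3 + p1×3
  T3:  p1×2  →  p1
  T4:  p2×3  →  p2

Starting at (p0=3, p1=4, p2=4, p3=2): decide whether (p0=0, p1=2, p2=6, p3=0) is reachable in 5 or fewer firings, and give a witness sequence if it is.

step 1: fire T0:  (p0=3, p1=4, p2=4, p3=2) → (p0=0, p1=4, p2=6, p3=0)
step 2: fire T3:  (p0=0, p1=4, p2=6, p3=0) → (p0=0, p1=3, p2=6, p3=0)
step 3: fire T3:  (p0=0, p1=3, p2=6, p3=0) → (p0=0, p1=2, p2=6, p3=0)

YES — reachable via ⟨T0, T3, T3⟩ (3 firings)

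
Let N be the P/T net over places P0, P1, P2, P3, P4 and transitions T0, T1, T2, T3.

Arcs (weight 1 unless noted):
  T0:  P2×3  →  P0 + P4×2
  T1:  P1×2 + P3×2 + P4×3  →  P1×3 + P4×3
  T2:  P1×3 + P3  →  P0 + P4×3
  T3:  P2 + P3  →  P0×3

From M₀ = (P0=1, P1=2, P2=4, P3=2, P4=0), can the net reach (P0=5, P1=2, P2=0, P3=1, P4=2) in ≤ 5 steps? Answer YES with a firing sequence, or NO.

YES — reachable via ⟨T0, T3⟩ (2 firings)

step 1: fire T0:  (P0=1, P1=2, P2=4, P3=2, P4=0) → (P0=2, P1=2, P2=1, P3=2, P4=2)
step 2: fire T3:  (P0=2, P1=2, P2=1, P3=2, P4=2) → (P0=5, P1=2, P2=0, P3=1, P4=2)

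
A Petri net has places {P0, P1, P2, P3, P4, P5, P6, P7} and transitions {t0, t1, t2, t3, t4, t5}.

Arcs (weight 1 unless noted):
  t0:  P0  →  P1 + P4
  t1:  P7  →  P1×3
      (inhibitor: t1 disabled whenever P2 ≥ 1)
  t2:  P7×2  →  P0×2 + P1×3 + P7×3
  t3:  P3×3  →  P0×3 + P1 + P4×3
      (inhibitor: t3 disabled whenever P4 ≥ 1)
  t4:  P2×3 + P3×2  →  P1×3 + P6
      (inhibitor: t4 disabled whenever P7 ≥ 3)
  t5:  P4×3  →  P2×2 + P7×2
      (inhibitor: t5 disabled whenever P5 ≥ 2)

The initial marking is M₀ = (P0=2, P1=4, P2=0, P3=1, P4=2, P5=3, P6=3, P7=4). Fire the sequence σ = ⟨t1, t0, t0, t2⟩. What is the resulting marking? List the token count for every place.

step 1: fire t1:  (P0=2, P1=4, P2=0, P3=1, P4=2, P5=3, P6=3, P7=4) → (P0=2, P1=7, P2=0, P3=1, P4=2, P5=3, P6=3, P7=3)
step 2: fire t0:  (P0=2, P1=7, P2=0, P3=1, P4=2, P5=3, P6=3, P7=3) → (P0=1, P1=8, P2=0, P3=1, P4=3, P5=3, P6=3, P7=3)
step 3: fire t0:  (P0=1, P1=8, P2=0, P3=1, P4=3, P5=3, P6=3, P7=3) → (P0=0, P1=9, P2=0, P3=1, P4=4, P5=3, P6=3, P7=3)
step 4: fire t2:  (P0=0, P1=9, P2=0, P3=1, P4=4, P5=3, P6=3, P7=3) → (P0=2, P1=12, P2=0, P3=1, P4=4, P5=3, P6=3, P7=4)

(P0=2, P1=12, P2=0, P3=1, P4=4, P5=3, P6=3, P7=4)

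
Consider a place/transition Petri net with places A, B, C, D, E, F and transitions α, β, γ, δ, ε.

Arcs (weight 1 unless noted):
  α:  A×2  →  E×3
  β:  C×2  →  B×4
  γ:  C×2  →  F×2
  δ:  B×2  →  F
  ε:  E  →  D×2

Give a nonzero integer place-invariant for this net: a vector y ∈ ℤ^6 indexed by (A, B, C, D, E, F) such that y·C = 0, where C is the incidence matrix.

y = (A:3, B:0, C:0, D:1, E:2, F:0)

Incidence matrix C (rows=places, cols=transitions):
        α    β    γ    δ    ε
    A  -2    0    0    0    0
    B   0    4    0   -2    0
    C   0   -2   -2    0    0
    D   0    0    0    0    2
    E   3    0    0    0   -1
    F   0    0    2    1    0

Candidate y = [3, 0, 0, 1, 2, 0]; check y·C column-wise:
  col α: 3·-2 + 1·0 + 2·3 = 0
  col β: 3·0 + 0·4 + 0·-2 + 1·0 + 2·0 = 0
  col γ: 3·0 + 0·-2 + 1·0 + 2·0 + 0·2 = 0
  col δ: 3·0 + 0·-2 + 1·0 + 2·0 + 0·1 = 0
  col ε: 3·0 + 1·2 + 2·-1 = 0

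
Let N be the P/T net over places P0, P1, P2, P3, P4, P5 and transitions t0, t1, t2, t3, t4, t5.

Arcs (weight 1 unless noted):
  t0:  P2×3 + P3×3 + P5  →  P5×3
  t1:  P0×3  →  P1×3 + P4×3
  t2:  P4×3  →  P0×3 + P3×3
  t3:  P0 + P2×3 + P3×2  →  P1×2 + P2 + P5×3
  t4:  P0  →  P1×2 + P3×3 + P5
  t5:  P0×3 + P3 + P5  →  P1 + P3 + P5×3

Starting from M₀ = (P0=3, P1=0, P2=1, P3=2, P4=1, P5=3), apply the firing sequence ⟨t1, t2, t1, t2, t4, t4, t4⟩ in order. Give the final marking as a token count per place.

step 1: fire t1:  (P0=3, P1=0, P2=1, P3=2, P4=1, P5=3) → (P0=0, P1=3, P2=1, P3=2, P4=4, P5=3)
step 2: fire t2:  (P0=0, P1=3, P2=1, P3=2, P4=4, P5=3) → (P0=3, P1=3, P2=1, P3=5, P4=1, P5=3)
step 3: fire t1:  (P0=3, P1=3, P2=1, P3=5, P4=1, P5=3) → (P0=0, P1=6, P2=1, P3=5, P4=4, P5=3)
step 4: fire t2:  (P0=0, P1=6, P2=1, P3=5, P4=4, P5=3) → (P0=3, P1=6, P2=1, P3=8, P4=1, P5=3)
step 5: fire t4:  (P0=3, P1=6, P2=1, P3=8, P4=1, P5=3) → (P0=2, P1=8, P2=1, P3=11, P4=1, P5=4)
step 6: fire t4:  (P0=2, P1=8, P2=1, P3=11, P4=1, P5=4) → (P0=1, P1=10, P2=1, P3=14, P4=1, P5=5)
step 7: fire t4:  (P0=1, P1=10, P2=1, P3=14, P4=1, P5=5) → (P0=0, P1=12, P2=1, P3=17, P4=1, P5=6)

(P0=0, P1=12, P2=1, P3=17, P4=1, P5=6)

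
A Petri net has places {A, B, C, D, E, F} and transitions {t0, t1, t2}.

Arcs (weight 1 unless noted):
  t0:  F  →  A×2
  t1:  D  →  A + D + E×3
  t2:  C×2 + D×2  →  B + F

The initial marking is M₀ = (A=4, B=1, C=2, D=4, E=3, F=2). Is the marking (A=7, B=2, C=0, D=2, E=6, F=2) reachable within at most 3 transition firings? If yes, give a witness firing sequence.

YES — reachable via ⟨t0, t1, t2⟩ (3 firings)

step 1: fire t0:  (A=4, B=1, C=2, D=4, E=3, F=2) → (A=6, B=1, C=2, D=4, E=3, F=1)
step 2: fire t1:  (A=6, B=1, C=2, D=4, E=3, F=1) → (A=7, B=1, C=2, D=4, E=6, F=1)
step 3: fire t2:  (A=7, B=1, C=2, D=4, E=6, F=1) → (A=7, B=2, C=0, D=2, E=6, F=2)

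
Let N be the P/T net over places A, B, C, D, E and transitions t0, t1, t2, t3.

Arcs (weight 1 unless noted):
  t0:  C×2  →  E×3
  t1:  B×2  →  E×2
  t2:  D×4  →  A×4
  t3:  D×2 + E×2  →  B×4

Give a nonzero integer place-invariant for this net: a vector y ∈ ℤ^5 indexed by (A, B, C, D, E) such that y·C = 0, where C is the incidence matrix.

Incidence matrix C (rows=places, cols=transitions):
       t0   t1   t2   t3
    A   0    0    4    0
    B   0   -2    0    4
    C  -2    0    0    0
    D   0    0   -4   -2
    E   3    2    0   -2

Candidate y = [2, 2, 3, 2, 2]; check y·C column-wise:
  col t0: 2·0 + 2·0 + 3·-2 + 2·0 + 2·3 = 0
  col t1: 2·0 + 2·-2 + 3·0 + 2·0 + 2·2 = 0
  col t2: 2·4 + 2·0 + 3·0 + 2·-4 + 2·0 = 0
  col t3: 2·0 + 2·4 + 3·0 + 2·-2 + 2·-2 = 0

y = (A:2, B:2, C:3, D:2, E:2)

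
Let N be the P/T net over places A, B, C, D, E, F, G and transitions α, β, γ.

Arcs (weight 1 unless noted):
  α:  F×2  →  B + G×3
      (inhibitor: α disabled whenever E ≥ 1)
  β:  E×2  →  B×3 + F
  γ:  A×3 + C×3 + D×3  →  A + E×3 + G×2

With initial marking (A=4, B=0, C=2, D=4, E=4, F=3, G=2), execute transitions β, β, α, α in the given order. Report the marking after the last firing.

step 1: fire β:  (A=4, B=0, C=2, D=4, E=4, F=3, G=2) → (A=4, B=3, C=2, D=4, E=2, F=4, G=2)
step 2: fire β:  (A=4, B=3, C=2, D=4, E=2, F=4, G=2) → (A=4, B=6, C=2, D=4, E=0, F=5, G=2)
step 3: fire α:  (A=4, B=6, C=2, D=4, E=0, F=5, G=2) → (A=4, B=7, C=2, D=4, E=0, F=3, G=5)
step 4: fire α:  (A=4, B=7, C=2, D=4, E=0, F=3, G=5) → (A=4, B=8, C=2, D=4, E=0, F=1, G=8)

(A=4, B=8, C=2, D=4, E=0, F=1, G=8)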